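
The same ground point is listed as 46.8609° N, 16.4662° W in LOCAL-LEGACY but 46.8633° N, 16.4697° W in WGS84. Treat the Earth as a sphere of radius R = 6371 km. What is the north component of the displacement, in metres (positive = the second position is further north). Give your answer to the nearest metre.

ΔN = 267 m

Δφ = 46.8633° − 46.8609° = +0.0024°; Δλ = -16.4697° − -16.4662° = -0.0035°.
1° along a meridian = πR/180 = 111195 m.
ΔN = Δφ × 111195 = 266.9 m; ΔE = Δλ × 111195 × cos(46.8609°) = -0.0035 × 111195 × 0.683772 = -266.1 m.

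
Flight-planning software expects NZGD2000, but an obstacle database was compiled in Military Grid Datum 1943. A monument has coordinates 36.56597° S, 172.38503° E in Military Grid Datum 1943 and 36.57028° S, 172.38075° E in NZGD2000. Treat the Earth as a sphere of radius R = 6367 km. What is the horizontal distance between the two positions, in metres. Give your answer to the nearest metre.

Δφ = -36.57028° − -36.56597° = -0.00431°; Δλ = 172.38075° − 172.38503° = -0.00428°.
1° along a meridian = πR/180 = 111125 m.
ΔN = Δφ × 111125 = -478.9 m; ΔE = Δλ × 111125 × cos(-36.56597°) = -0.00428 × 111125 × 0.803171 = -382.0 m.
Distance = √(ΔE² + ΔN²) = √((-382.0)² + (-478.9)²) = 612.6 m.

613 m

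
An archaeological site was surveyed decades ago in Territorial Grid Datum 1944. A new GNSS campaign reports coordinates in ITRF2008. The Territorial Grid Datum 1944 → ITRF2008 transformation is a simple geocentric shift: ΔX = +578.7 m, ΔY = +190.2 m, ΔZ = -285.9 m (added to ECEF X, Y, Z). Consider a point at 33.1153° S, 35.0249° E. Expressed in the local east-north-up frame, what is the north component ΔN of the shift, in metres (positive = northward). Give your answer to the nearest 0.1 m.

The local north axis is (−sin φ cos λ, −sin φ sin λ, cos φ), giving ΔN = 258.903 + 59.638 − 239.462 = 79.08 m.

ΔN = 79.1 m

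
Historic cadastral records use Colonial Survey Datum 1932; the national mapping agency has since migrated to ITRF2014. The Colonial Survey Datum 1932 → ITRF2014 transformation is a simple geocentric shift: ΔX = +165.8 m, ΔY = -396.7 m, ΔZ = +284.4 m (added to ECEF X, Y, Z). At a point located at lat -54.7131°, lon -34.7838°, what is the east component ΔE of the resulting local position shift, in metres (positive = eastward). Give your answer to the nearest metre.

ΔE = -231 m

At φ = -54.7131°, λ = -34.7838°: sin φ = -0.816270, cos φ = 0.577671, sin λ = -0.570481, cos λ = 0.821311.
ΔE = −sin λ·ΔX + cos λ·ΔY = −(-0.570481)·(165.8) + (0.821311)·(-396.7) = -231.23 m.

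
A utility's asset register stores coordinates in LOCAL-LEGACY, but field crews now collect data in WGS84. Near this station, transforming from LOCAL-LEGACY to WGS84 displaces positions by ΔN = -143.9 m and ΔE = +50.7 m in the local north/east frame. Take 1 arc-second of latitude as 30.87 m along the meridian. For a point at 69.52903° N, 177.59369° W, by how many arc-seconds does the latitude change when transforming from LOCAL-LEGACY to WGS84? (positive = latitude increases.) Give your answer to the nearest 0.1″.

Δφ = -4.7″

1″ of latitude = 30.87 m, so Δφ = -143.9 / 30.87 = -4.661″.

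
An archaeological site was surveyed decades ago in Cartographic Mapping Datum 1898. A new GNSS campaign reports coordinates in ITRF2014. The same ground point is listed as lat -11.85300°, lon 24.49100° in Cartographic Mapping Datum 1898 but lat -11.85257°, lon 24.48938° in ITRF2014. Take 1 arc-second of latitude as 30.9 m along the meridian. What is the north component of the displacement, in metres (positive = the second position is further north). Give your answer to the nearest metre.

Δφ = -11.85257° − -11.85300° = +0.00043°; Δλ = 24.48938° − 24.49100° = -0.00162°.
1° of latitude = 3600 × 30.90 = 111240 m.
ΔN = Δφ × 111240 = 47.8 m; ΔE = Δλ × 111240 × cos(-11.85300°) = -0.00162 × 111240 × 0.978678 = -176.4 m.

ΔN = 48 m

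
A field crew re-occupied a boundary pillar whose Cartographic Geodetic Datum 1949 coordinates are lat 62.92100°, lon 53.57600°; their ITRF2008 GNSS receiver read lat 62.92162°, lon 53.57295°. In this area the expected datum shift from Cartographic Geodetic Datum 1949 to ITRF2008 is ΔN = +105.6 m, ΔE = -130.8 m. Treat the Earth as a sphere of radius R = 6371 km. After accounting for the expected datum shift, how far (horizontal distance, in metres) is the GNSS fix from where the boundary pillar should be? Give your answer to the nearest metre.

Observed coordinate differences: Δφ = +0.00062°, Δλ = -0.00305°.
Converting to metres (1° lat = 111195 m, cos φ = 0.455219): observed ΔN = 68.9 m, observed ΔE = -154.4 m.
Subtracting the expected shift leaves a residual of 68.9 − (105.6) = -36.7 m north and -154.4 − (-130.8) = -23.6 m east.
Residual distance = √((-36.7)² + (-23.6)²) = 43.6 m.

44 m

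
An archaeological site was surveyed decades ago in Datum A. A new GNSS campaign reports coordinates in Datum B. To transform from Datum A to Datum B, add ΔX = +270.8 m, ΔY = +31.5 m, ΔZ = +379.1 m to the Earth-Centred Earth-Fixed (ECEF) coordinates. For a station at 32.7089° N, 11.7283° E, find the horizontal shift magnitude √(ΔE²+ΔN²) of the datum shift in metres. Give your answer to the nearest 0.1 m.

The local east axis at (φ, λ) is (−sin λ, cos λ, 0), so ΔE = −sin(11.7283°)·270.8 + cos(11.7283°)·31.5 = -24.20 m.
The local north axis is (−sin φ cos λ, −sin φ sin λ, cos φ), giving ΔN = -143.277 − 3.460 + 318.985 = 172.25 m.
Horizontal magnitude = √(ΔE² + ΔN²) = √((-24.20)² + 172.25²) = 173.94 m.

173.9 m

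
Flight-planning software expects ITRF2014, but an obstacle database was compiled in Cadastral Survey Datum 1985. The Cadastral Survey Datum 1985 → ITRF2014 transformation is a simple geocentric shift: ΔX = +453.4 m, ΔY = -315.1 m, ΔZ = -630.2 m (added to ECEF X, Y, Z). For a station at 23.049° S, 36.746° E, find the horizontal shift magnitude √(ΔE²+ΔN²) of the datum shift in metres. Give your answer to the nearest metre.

732 m

At φ = -23.049°, λ = 36.746°: sin φ = -0.391518, cos φ = 0.920170, sin λ = 0.598269, cos λ = 0.801296.
ΔE = −sin λ·ΔX + cos λ·ΔY = −(0.598269)·(453.4) + (0.801296)·(-315.1) = -523.74 m.
ΔN = −sin φ cos λ·ΔX − sin φ sin λ·ΔY + cos φ·ΔZ = −(-0.391518)(0.801296)(453.4) − (-0.391518)(0.598269)(-315.1) + (0.920170)(-630.2) = -511.46 m.
Horizontal magnitude = √(ΔE² + ΔN²) = √((-523.74)² + (-511.46)²) = 732.05 m.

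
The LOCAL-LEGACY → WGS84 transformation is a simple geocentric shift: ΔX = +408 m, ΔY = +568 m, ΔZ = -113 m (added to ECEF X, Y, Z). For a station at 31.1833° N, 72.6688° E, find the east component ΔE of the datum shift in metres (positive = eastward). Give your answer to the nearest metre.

ΔE = -220 m

The local east axis at (φ, λ) is (−sin λ, cos λ, 0), so ΔE = −sin(72.6688°)·408 + cos(72.6688°)·568 = -220.27 m.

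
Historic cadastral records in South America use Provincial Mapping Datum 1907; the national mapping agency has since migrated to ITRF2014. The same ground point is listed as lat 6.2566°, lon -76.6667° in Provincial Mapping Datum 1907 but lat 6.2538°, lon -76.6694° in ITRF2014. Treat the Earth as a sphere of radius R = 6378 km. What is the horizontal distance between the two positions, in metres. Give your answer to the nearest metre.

432 m

Δφ = 6.2538° − 6.2566° = -0.0028°; Δλ = -76.6694° − -76.6667° = -0.0027°.
1° along a meridian = πR/180 = 111317 m.
ΔN = Δφ × 111317 = -311.7 m; ΔE = Δλ × 111317 × cos(6.2566°) = -0.0027 × 111317 × 0.994044 = -298.8 m.
Distance = √(ΔE² + ΔN²) = √((-298.8)² + (-311.7)²) = 431.8 m.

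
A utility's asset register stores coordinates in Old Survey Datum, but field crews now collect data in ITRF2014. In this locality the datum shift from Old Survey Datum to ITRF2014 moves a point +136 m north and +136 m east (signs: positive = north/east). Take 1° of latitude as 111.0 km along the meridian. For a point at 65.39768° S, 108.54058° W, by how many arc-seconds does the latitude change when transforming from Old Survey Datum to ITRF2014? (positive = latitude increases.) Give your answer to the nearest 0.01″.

Δφ = 4.41″

1° of latitude = 111.0 km, so Δφ = 136.0 / 111000 = 0.0012252° = 4.411″.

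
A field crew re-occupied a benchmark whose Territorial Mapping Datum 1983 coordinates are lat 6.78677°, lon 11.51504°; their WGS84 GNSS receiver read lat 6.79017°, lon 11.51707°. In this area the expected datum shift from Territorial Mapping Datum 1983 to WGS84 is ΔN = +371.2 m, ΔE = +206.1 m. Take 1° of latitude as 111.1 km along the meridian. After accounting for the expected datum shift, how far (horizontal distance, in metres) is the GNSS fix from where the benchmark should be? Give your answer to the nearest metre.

19 m

Observed coordinate differences: Δφ = +0.00340°, Δλ = +0.00203°.
Converting to metres (1° lat = 111100 m, cos φ = 0.992993): observed ΔN = 377.7 m, observed ΔE = 224.0 m.
Subtracting the expected shift leaves a residual of 377.7 − (371.2) = 6.5 m north and 224.0 − (206.1) = 17.9 m east.
Residual distance = √(6.5² + 17.9²) = 19.0 m.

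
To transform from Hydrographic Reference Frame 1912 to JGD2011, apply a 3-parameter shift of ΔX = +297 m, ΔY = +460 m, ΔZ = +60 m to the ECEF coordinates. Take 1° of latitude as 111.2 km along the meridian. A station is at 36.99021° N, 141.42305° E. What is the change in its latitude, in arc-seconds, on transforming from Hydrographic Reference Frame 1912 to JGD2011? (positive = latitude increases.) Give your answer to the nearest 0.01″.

sin φ = 0.601679, cos φ = 0.798738, sin λ = 0.623565, cos λ = -0.781771.
North component: ΔN = −sin φ cos λ·ΔX − sin φ sin λ·ΔY + cos φ·ΔZ = −(0.601679)(-0.781771)(297) − (0.601679)(0.623565)(460) + (0.798738)(60) = 15.04 m.
1° of latitude spans 111200 m, so Δφ = 15.04 / 111200 × 3600 = 0.487″.

Δφ = 0.49″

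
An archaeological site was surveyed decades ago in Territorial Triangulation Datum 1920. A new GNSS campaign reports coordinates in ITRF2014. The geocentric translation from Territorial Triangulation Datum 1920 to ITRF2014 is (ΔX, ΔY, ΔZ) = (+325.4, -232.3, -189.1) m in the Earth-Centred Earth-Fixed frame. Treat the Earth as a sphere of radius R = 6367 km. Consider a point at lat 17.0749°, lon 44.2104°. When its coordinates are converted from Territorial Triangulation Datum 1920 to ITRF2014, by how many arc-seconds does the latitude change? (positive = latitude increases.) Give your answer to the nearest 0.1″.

sin φ = 0.293622, cos φ = 0.955922, sin λ = 0.697295, cos λ = 0.716784.
North component: ΔN = −sin φ cos λ·ΔX − sin φ sin λ·ΔY + cos φ·ΔZ = −(0.293622)(0.716784)(325.4) − (0.293622)(0.697295)(-232.3) + (0.955922)(-189.1) = -201.69 m.
1° of latitude spans πR/180 = 111125 m, so Δφ = -201.69 / 111125 × 3600 = -6.534″.

Δφ = -6.5″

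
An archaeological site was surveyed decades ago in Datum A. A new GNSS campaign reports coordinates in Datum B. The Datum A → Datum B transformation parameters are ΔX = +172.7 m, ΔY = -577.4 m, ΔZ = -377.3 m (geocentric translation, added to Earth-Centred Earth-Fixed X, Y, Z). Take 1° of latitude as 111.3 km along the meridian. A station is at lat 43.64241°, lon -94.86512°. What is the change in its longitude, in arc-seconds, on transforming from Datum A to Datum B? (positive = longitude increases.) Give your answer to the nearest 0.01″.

Δλ = 9.88″

sin φ = 0.690155, cos φ = 0.723661, sin λ = -0.996397, cos λ = -0.084810.
East component: ΔE = −sin λ·ΔX + cos λ·ΔY = −(-0.996397)(172.7) + (-0.084810)(-577.4) = 221.05 m.
1° of latitude spans 111300 m; at latitude φ, 1° of longitude spans that × cos φ = 80543.5 m, so Δλ = 221.05 / 80543.5 × 3600 = 9.880″.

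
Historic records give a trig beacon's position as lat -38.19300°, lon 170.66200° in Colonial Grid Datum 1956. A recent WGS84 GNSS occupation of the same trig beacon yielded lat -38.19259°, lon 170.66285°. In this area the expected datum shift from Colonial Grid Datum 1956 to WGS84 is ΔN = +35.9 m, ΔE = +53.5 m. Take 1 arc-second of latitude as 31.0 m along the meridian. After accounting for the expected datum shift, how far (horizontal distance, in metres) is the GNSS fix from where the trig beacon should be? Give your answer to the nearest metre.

Observed coordinate differences: Δφ = +0.00041°, Δλ = +0.00085°.
Converting to metres (1° lat = 111600 m, cos φ = 0.785932): observed ΔN = 45.8 m, observed ΔE = 74.6 m.
Subtracting the expected shift leaves a residual of 45.8 − (35.9) = 9.9 m north and 74.6 − (53.5) = 21.1 m east.
Residual distance = √(9.9² + 21.1²) = 23.2 m.

23 m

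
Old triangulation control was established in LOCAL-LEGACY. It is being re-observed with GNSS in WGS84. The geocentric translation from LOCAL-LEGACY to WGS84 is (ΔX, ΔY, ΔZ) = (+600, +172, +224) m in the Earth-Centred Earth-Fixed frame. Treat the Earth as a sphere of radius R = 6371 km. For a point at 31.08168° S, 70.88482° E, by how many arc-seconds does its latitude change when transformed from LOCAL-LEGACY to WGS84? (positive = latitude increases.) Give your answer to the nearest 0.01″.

Δφ = 12.21″

sin φ = -0.516260, cos φ = 0.856432, sin λ = 0.944862, cos λ = 0.327468.
North component: ΔN = −sin φ cos λ·ΔX − sin φ sin λ·ΔY + cos φ·ΔZ = −(-0.516260)(0.327468)(600) − (-0.516260)(0.944862)(172) + (0.856432)(224) = 377.18 m.
1° of latitude spans πR/180 = 111195 m, so Δφ = 377.18 / 111195 × 3600 = 12.211″.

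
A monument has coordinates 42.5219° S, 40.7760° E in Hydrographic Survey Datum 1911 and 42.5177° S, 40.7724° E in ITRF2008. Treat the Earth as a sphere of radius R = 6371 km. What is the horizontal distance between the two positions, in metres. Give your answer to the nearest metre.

Δφ = -42.5177° − -42.5219° = +0.0042°; Δλ = 40.7724° − 40.7760° = -0.0036°.
1° along a meridian = πR/180 = 111195 m.
ΔN = Δφ × 111195 = 467.0 m; ΔE = Δλ × 111195 × cos(-42.5219°) = -0.0036 × 111195 × 0.737019 = -295.0 m.
Distance = √(ΔE² + ΔN²) = √((-295.0)² + 467.0²) = 552.4 m.

552 m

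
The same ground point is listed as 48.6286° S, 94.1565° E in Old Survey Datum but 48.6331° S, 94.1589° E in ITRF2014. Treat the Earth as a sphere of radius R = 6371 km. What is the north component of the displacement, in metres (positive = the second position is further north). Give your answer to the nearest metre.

Δφ = -48.6331° − -48.6286° = -0.0045°; Δλ = 94.1589° − 94.1565° = +0.0024°.
1° along a meridian = πR/180 = 111195 m.
ΔN = Δφ × 111195 = -500.4 m; ΔE = Δλ × 111195 × cos(-48.6286°) = +0.0024 × 111195 × 0.660937 = 176.4 m.

ΔN = -500 m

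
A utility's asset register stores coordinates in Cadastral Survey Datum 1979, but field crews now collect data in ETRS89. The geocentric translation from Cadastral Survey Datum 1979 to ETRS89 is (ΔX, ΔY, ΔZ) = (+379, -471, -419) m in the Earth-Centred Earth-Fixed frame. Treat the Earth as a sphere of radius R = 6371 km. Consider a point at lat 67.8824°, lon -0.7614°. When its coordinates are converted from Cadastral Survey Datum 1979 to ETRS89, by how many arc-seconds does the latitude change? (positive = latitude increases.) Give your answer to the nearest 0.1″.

Δφ = -16.7″

sin φ = 0.926413, cos φ = 0.376509, sin λ = -0.013289, cos λ = 0.999912.
North component: ΔN = −sin φ cos λ·ΔX − sin φ sin λ·ΔY + cos φ·ΔZ = −(0.926413)(0.999912)(379) − (0.926413)(-0.013289)(-471) + (0.376509)(-419) = -514.64 m.
1° of latitude spans πR/180 = 111195 m, so Δφ = -514.64 / 111195 × 3600 = -16.662″.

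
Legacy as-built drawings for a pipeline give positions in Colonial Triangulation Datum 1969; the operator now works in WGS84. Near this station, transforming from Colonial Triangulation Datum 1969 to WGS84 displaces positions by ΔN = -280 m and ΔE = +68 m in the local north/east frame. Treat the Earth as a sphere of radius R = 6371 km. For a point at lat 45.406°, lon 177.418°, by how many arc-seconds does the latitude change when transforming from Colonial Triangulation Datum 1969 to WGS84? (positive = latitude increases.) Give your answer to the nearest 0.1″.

Δφ = -9.1″

On a sphere of radius R, 1 rad of latitude = R, so Δφ = ΔN / R = -280.0 / 6371000 = -4.3949e-05 rad = -9.065″.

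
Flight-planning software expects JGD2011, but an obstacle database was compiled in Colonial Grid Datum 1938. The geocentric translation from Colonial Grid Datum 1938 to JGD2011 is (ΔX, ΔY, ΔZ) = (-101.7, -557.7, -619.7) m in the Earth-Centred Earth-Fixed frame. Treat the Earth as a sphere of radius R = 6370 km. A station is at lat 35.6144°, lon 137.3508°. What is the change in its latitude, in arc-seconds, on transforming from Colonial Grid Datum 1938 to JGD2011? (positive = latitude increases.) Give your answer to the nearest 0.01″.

Δφ = -10.60″

sin φ = 0.582327, cos φ = 0.812954, sin λ = 0.677508, cos λ = -0.735516.
North component: ΔN = −sin φ cos λ·ΔX − sin φ sin λ·ΔY + cos φ·ΔZ = −(0.582327)(-0.735516)(-101.7) − (0.582327)(0.677508)(-557.7) + (0.812954)(-619.7) = -327.32 m.
1° of latitude spans πR/180 = 111177 m, so Δφ = -327.32 / 111177 × 3600 = -10.599″.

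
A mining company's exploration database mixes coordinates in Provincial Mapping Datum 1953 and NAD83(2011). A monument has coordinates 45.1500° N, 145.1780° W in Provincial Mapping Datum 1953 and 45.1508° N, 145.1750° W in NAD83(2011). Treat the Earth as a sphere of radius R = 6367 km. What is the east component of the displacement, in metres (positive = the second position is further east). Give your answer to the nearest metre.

ΔE = 235 m

Δφ = 45.1508° − 45.1500° = +0.0008°; Δλ = -145.1750° − -145.1780° = +0.0030°.
1° along a meridian = πR/180 = 111125 m.
ΔN = Δφ × 111125 = 88.9 m; ΔE = Δλ × 111125 × cos(45.1500°) = +0.0030 × 111125 × 0.705253 = 235.1 m.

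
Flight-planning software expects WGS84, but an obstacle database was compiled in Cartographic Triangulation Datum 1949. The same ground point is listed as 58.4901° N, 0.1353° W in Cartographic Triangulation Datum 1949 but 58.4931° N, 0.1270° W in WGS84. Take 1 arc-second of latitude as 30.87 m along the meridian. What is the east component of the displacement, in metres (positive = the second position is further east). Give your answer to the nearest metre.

Δφ = 58.4931° − 58.4901° = +0.0030°; Δλ = -0.1270° − -0.1353° = +0.0083°.
1° of latitude = 3600 × 30.87 = 111132 m.
ΔN = Δφ × 111132 = 333.4 m; ΔE = Δλ × 111132 × cos(58.4901°) = +0.0083 × 111132 × 0.522646 = 482.1 m.

ΔE = 482 m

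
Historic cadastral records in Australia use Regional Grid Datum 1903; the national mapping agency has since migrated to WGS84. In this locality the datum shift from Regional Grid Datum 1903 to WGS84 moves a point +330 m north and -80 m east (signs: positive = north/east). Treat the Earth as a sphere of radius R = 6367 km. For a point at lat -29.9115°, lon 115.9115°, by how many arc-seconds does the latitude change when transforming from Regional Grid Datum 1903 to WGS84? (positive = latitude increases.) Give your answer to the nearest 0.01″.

On a sphere of radius R, 1 rad of latitude = R, so Δφ = ΔN / R = 330.0 / 6367000 = 5.1830e-05 rad = 10.691″.

Δφ = 10.69″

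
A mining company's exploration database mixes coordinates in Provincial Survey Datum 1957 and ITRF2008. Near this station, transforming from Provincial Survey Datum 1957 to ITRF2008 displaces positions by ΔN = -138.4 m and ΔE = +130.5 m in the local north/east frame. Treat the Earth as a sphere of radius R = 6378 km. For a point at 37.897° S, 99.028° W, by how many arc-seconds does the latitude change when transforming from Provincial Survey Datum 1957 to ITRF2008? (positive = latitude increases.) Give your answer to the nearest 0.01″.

Δφ = -4.48″

On a sphere of radius R, 1 rad of latitude = R, so Δφ = ΔN / R = -138.4 / 6378000 = -2.1700e-05 rad = -4.476″.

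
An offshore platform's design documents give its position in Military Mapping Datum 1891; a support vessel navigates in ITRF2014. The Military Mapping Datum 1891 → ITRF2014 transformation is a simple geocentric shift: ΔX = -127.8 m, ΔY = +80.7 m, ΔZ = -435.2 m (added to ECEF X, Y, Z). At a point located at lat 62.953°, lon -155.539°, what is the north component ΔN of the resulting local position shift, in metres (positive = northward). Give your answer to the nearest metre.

The local north axis is (−sin φ cos λ, −sin φ sin λ, cos φ), giving ΔN = -103.607 + 29.761 − 197.895 = -271.74 m.

ΔN = -272 m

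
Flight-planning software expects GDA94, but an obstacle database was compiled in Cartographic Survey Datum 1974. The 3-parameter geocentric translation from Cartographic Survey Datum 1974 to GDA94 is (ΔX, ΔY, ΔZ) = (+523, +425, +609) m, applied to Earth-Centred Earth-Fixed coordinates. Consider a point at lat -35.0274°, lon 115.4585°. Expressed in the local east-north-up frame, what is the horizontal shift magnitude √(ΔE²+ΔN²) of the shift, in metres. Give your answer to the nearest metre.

At φ = -35.0274°, λ = 115.4585°: sin φ = -0.573968, cos φ = 0.818878, sin λ = 0.902897, cos λ = -0.429857.
ΔE = −sin λ·ΔX + cos λ·ΔY = −(0.902897)·(523) + (-0.429857)·(425) = -654.90 m.
ΔN = −sin φ cos λ·ΔX − sin φ sin λ·ΔY + cos φ·ΔZ = −(-0.573968)(-0.429857)(523) − (-0.573968)(0.902897)(425) + (0.818878)(609) = 589.91 m.
Horizontal magnitude = √(ΔE² + ΔN²) = √((-654.90)² + 589.91²) = 881.42 m.

881 m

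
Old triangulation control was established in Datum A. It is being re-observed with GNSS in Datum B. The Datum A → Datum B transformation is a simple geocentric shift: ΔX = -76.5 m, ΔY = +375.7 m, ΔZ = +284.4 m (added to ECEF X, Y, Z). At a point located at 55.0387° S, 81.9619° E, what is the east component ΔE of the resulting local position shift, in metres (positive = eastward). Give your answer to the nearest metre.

ΔE = 128 m

The local east axis at (φ, λ) is (−sin λ, cos λ, 0), so ΔE = −sin(81.9619°)·(-76.5) + cos(81.9619°)·375.7 = 128.28 m.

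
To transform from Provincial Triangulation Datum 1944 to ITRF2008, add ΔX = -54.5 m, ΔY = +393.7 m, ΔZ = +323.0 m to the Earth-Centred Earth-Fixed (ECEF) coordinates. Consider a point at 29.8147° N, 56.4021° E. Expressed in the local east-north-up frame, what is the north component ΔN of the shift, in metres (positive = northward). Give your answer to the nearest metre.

ΔN = 132 m

The local north axis is (−sin φ cos λ, −sin φ sin λ, cos φ), giving ΔN = 14.995 − 163.045 + 280.247 = 132.20 m.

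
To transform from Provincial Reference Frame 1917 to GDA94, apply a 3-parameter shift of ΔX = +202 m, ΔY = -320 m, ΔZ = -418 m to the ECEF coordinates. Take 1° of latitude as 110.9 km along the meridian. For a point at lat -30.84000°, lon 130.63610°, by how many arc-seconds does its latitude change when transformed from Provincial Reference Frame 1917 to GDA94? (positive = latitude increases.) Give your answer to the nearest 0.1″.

Δφ = -17.9″

sin φ = -0.512642, cos φ = 0.858602, sin λ = 0.758861, cos λ = -0.651252.
North component: ΔN = −sin φ cos λ·ΔX − sin φ sin λ·ΔY + cos φ·ΔZ = −(-0.512642)(-0.651252)(202) − (-0.512642)(0.758861)(-320) + (0.858602)(-418) = -550.82 m.
1° of latitude spans 110900 m, so Δφ = -550.82 / 110900 × 3600 = -17.881″.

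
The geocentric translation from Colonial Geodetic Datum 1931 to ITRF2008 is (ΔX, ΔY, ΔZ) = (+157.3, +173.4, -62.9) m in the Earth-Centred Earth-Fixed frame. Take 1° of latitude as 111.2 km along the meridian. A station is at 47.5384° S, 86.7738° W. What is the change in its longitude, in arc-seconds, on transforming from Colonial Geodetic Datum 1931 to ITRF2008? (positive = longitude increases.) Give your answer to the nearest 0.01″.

Δλ = 8.00″

sin φ = -0.737730, cos φ = 0.675096, sin λ = -0.998415, cos λ = 0.056278.
East component: ΔE = −sin λ·ΔX + cos λ·ΔY = −(-0.998415)(157.3) + (0.056278)(173.4) = 166.81 m.
1° of latitude spans 111200 m; at latitude φ, 1° of longitude spans that × cos φ = 75070.7 m, so Δλ = 166.81 / 75070.7 × 3600 = 7.999″.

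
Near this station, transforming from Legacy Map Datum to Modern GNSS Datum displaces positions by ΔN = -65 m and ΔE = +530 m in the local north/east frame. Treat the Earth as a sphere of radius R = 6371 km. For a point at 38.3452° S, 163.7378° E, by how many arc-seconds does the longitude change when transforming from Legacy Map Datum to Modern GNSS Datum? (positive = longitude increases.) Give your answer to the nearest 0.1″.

Δλ = 21.9″

At latitude -38.3452°, cos φ = 0.784287.
One radian of longitude at latitude φ spans R cos φ, so Δλ = ΔE / (R cos φ) = 530.0 / (6371000 × 0.784287) = 1.0607e-04 rad = 21.879″.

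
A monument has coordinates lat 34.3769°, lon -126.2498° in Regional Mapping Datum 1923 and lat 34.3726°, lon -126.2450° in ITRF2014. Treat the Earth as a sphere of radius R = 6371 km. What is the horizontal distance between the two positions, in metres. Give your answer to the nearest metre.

Δφ = 34.3726° − 34.3769° = -0.0043°; Δλ = -126.2450° − -126.2498° = +0.0048°.
1° along a meridian = πR/180 = 111195 m.
ΔN = Δφ × 111195 = -478.1 m; ΔE = Δλ × 111195 × cos(34.3769°) = +0.0048 × 111195 × 0.825341 = 440.5 m.
Distance = √(ΔE² + ΔN²) = √(440.5² + (-478.1)²) = 650.1 m.

650 m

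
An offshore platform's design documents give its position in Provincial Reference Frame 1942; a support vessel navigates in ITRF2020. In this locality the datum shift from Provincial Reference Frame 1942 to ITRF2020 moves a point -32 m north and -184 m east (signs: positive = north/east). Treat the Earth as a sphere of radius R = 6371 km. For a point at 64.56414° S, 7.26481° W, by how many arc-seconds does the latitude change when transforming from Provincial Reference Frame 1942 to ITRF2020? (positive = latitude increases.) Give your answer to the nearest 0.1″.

On a sphere of radius R, 1 rad of latitude = R, so Δφ = ΔN / R = -32.0 / 6371000 = -5.0228e-06 rad = -1.036″.

Δφ = -1.0″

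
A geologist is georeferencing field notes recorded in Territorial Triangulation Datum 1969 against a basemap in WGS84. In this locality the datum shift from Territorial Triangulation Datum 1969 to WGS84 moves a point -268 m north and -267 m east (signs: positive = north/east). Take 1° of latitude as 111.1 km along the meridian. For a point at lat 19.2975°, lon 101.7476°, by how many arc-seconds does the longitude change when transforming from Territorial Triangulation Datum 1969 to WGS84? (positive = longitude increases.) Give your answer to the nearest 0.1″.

At latitude 19.2975°, cos φ = 0.943815.
1° of longitude at this latitude = 111.1 × cos φ = 104.86 km, so Δλ = -267.0 / 104857.9 = -0.0025463° = -9.167″.

Δλ = -9.2″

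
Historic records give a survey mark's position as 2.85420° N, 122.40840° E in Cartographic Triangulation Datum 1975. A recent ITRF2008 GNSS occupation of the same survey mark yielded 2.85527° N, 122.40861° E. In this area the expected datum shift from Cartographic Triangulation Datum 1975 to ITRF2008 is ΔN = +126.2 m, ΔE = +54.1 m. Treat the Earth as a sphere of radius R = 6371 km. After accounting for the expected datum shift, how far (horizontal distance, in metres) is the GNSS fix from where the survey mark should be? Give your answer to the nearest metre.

32 m

Observed coordinate differences: Δφ = +0.00107°, Δλ = +0.00021°.
Converting to metres (1° lat = 111195 m, cos φ = 0.998759): observed ΔN = 119.0 m, observed ΔE = 23.3 m.
Subtracting the expected shift leaves a residual of 119.0 − (126.2) = -7.2 m north and 23.3 − (54.1) = -30.8 m east.
Residual distance = √((-7.2)² + (-30.8)²) = 31.6 m.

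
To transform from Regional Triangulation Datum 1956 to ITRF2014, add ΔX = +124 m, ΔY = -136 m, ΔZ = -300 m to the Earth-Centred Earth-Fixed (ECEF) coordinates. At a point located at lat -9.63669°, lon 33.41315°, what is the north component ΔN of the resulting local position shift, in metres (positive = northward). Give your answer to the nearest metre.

At φ = -9.63669°, λ = 33.41315°: sin φ = -0.167400, cos φ = 0.985889, sin λ = 0.550672, cos λ = 0.834722.
ΔN = −sin φ cos λ·ΔX − sin φ sin λ·ΔY + cos φ·ΔZ = −(-0.167400)(0.834722)(124) − (-0.167400)(0.550672)(-136) + (0.985889)(-300) = -290.98 m.

ΔN = -291 m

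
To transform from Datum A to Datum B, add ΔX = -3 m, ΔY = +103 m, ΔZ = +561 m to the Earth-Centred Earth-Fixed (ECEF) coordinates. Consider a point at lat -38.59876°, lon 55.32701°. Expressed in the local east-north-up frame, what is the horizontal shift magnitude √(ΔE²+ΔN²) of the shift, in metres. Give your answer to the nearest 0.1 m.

494.0 m

At φ = -38.59876°, λ = 55.32701°: sin φ = -0.623863, cos φ = 0.781534, sin λ = 0.822412, cos λ = 0.568892.
ΔE = −sin λ·ΔX + cos λ·ΔY = −(0.822412)·(-3) + (0.568892)·(103) = 61.06 m.
ΔN = −sin φ cos λ·ΔX − sin φ sin λ·ΔY + cos φ·ΔZ = −(-0.623863)(0.568892)(-3) − (-0.623863)(0.822412)(103) + (0.781534)(561) = 490.22 m.
Horizontal magnitude = √(ΔE² + ΔN²) = √(61.06² + 490.22²) = 494.01 m.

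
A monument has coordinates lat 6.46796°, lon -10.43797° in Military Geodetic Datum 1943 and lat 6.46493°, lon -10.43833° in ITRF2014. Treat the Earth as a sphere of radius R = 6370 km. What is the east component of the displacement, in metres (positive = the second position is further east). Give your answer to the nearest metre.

ΔE = -40 m

Δφ = 6.46493° − 6.46796° = -0.00303°; Δλ = -10.43833° − -10.43797° = -0.00036°.
1° along a meridian = πR/180 = 111177 m.
ΔN = Δφ × 111177 = -336.9 m; ΔE = Δλ × 111177 × cos(6.46796°) = -0.00036 × 111177 × 0.993635 = -39.8 m.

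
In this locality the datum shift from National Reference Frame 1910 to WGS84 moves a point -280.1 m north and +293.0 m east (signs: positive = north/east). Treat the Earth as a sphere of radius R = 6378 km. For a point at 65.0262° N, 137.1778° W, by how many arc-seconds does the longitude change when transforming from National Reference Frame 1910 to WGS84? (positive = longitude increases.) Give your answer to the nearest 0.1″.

Δλ = 22.4″

At latitude 65.0262°, cos φ = 0.422204.
One radian of longitude at latitude φ spans R cos φ, so Δλ = ΔE / (R cos φ) = 293.0 / (6378000 × 0.422204) = 1.0881e-04 rad = 22.443″.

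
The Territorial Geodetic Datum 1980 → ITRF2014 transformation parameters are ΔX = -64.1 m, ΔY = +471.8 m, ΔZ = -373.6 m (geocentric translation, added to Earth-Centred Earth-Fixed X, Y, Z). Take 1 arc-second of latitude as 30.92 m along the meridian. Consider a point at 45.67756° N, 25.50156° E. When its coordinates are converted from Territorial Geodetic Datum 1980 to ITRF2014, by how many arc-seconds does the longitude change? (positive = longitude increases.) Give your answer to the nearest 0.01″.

sin φ = 0.715419, cos φ = 0.698696, sin λ = 0.430536, cos λ = 0.902574.
East component: ΔE = −sin λ·ΔX + cos λ·ΔY = −(0.430536)(-64.1) + (0.902574)(471.8) = 453.43 m.
1° of latitude spans 3600 × 30.92 = 111312 m; at latitude φ, 1° of longitude spans that × cos φ = 77773.2 m, so Δλ = 453.43 / 77773.2 × 3600 = 20.989″.

Δλ = 20.99″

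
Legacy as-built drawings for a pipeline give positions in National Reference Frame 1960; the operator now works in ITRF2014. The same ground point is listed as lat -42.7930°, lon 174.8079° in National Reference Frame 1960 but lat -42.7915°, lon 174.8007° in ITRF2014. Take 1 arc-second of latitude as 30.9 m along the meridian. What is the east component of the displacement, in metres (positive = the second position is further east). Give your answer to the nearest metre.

ΔE = -588 m

Δφ = -42.7915° − -42.7930° = +0.0015°; Δλ = 174.8007° − 174.8079° = -0.0072°.
1° of latitude = 3600 × 30.90 = 111240 m.
ΔN = Δφ × 111240 = 166.9 m; ΔE = Δλ × 111240 × cos(-42.7930°) = -0.0072 × 111240 × 0.733813 = -587.7 m.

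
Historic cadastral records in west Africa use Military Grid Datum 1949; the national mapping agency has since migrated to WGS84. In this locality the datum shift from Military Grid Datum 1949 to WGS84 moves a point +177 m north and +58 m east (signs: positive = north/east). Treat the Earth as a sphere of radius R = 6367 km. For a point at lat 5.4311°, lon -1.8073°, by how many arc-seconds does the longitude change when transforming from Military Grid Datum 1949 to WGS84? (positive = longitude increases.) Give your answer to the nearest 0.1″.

At latitude 5.4311°, cos φ = 0.995511.
One radian of longitude at latitude φ spans R cos φ, so Δλ = ΔE / (R cos φ) = 58.0 / (6367000 × 0.995511) = 9.1505e-06 rad = 1.887″.

Δλ = 1.9″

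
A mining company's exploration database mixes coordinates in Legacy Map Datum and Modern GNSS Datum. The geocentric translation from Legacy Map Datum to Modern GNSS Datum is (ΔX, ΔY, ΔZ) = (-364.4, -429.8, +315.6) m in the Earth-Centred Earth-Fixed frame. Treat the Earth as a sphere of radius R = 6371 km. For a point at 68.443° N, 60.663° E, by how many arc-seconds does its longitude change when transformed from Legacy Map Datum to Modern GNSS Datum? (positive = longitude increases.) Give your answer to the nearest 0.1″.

sin φ = 0.930052, cos φ = 0.367427, sin λ = 0.871753, cos λ = 0.489946.
East component: ΔE = −sin λ·ΔX + cos λ·ΔY = −(0.871753)(-364.4) + (0.489946)(-429.8) = 107.09 m.
1° of latitude spans πR/180 = 111195 m; at latitude φ, 1° of longitude spans that × cos φ = 40856.0 m, so Δλ = 107.09 / 40856.0 × 3600 = 9.436″.

Δλ = 9.4″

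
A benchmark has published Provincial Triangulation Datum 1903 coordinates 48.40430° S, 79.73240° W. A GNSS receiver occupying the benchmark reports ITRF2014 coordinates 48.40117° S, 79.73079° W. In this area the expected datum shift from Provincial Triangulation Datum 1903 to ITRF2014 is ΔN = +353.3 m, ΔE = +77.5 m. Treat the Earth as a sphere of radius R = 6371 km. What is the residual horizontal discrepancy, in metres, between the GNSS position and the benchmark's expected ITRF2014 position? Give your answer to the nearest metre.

Observed coordinate differences: Δφ = +0.00313°, Δλ = +0.00161°.
Converting to metres (1° lat = 111195 m, cos φ = 0.663870): observed ΔN = 348.0 m, observed ΔE = 118.8 m.
Subtracting the expected shift leaves a residual of 348.0 − (353.3) = -5.3 m north and 118.8 − (77.5) = 41.3 m east.
Residual distance = √((-5.3)² + 41.3²) = 41.7 m.

42 m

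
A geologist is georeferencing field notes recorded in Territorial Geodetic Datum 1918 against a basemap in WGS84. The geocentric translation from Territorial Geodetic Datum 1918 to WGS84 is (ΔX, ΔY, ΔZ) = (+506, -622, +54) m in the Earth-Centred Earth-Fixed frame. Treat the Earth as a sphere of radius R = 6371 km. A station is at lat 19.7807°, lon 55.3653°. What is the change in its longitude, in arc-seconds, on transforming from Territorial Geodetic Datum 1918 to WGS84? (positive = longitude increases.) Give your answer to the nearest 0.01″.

sin φ = 0.338421, cos φ = 0.940995, sin λ = 0.822792, cos λ = 0.568342.
East component: ΔE = −sin λ·ΔX + cos λ·ΔY = −(0.822792)(506) + (0.568342)(-622) = -769.84 m.
1° of latitude spans πR/180 = 111195 m; at latitude φ, 1° of longitude spans that × cos φ = 104633.8 m, so Δλ = -769.84 / 104633.8 × 3600 = -26.487″.

Δλ = -26.49″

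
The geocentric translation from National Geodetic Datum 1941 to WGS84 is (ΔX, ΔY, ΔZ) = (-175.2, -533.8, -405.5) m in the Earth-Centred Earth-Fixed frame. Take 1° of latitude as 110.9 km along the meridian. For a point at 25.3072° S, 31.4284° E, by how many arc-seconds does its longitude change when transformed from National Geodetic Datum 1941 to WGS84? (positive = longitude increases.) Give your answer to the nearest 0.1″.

Δλ = -13.1″

sin φ = -0.427471, cos φ = 0.904029, sin λ = 0.521433, cos λ = 0.853292.
East component: ΔE = −sin λ·ΔX + cos λ·ΔY = −(0.521433)(-175.2) + (0.853292)(-533.8) = -364.13 m.
1° of latitude spans 110900 m; at latitude φ, 1° of longitude spans that × cos φ = 100256.8 m, so Δλ = -364.13 / 100256.8 × 3600 = -13.075″.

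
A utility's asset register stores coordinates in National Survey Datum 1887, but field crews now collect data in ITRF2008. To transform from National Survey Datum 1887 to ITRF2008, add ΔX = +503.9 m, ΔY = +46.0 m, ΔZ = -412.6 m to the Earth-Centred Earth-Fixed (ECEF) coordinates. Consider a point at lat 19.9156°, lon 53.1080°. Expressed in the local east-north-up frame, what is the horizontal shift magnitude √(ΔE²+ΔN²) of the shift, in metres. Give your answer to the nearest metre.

The local east axis at (φ, λ) is (−sin λ, cos λ, 0), so ΔE = −sin(53.1080°)·503.9 + cos(53.1080°)·46.0 = -375.39 m.
The local north axis is (−sin φ cos λ, −sin φ sin λ, cos φ), giving ΔN = -103.041 − 12.532 − 387.925 = -503.50 m.
Horizontal magnitude = √(ΔE² + ΔN²) = √((-375.39)² + (-503.50)²) = 628.03 m.

628 m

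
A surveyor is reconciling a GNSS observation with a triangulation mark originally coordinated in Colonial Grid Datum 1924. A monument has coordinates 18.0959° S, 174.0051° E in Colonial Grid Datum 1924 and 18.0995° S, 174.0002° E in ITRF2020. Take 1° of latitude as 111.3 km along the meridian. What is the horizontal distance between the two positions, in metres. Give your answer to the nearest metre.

655 m

Δφ = -18.0995° − -18.0959° = -0.0036°; Δλ = 174.0002° − 174.0051° = -0.0049°.
ΔN = Δφ × 111300 = -400.7 m; ΔE = Δλ × 111300 × cos(-18.0959°) = -0.0049 × 111300 × 0.950538 = -518.4 m.
Distance = √(ΔE² + ΔN²) = √((-518.4)² + (-400.7)²) = 655.2 m.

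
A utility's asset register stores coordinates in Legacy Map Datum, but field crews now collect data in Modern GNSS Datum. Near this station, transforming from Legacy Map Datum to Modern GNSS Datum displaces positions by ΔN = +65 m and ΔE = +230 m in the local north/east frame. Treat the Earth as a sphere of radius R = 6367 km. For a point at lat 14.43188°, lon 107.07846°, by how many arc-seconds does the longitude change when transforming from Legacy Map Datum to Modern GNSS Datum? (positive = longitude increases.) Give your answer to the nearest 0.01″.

At latitude 14.43188°, cos φ = 0.968445.
One radian of longitude at latitude φ spans R cos φ, so Δλ = ΔE / (R cos φ) = 230.0 / (6367000 × 0.968445) = 3.7301e-05 rad = 7.694″.

Δλ = 7.69″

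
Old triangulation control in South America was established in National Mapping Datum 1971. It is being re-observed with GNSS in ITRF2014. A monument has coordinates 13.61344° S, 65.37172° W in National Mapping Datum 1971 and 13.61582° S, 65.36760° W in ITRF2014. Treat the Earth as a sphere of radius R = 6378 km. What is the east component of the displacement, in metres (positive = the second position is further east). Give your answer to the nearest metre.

ΔE = 446 m

Δφ = -13.61582° − -13.61344° = -0.00238°; Δλ = -65.36760° − -65.37172° = +0.00412°.
1° along a meridian = πR/180 = 111317 m.
ΔN = Δφ × 111317 = -264.9 m; ΔE = Δλ × 111317 × cos(-13.61344°) = +0.00412 × 111317 × 0.971906 = 445.7 m.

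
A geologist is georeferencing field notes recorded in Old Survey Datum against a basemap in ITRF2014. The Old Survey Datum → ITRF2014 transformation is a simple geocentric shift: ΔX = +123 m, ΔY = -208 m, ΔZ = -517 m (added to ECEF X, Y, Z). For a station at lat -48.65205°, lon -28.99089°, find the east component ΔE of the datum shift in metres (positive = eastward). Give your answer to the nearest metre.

The local east axis at (φ, λ) is (−sin λ, cos λ, 0), so ΔE = −sin(-28.99089°)·123 + cos(-28.99089°)·(-208) = -122.32 m.

ΔE = -122 m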